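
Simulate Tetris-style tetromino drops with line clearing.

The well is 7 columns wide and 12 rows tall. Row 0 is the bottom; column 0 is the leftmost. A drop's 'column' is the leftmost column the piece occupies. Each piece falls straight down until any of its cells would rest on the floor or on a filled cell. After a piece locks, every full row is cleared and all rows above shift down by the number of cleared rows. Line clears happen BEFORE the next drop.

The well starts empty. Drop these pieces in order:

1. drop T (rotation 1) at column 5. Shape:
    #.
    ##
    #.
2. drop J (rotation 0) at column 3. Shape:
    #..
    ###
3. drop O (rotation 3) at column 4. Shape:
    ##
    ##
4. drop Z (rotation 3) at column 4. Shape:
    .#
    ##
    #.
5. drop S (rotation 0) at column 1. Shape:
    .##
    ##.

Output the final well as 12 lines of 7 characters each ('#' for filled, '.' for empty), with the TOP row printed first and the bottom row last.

Drop 1: T rot1 at col 5 lands with bottom-row=0; cleared 0 line(s) (total 0); column heights now [0 0 0 0 0 3 2], max=3
Drop 2: J rot0 at col 3 lands with bottom-row=3; cleared 0 line(s) (total 0); column heights now [0 0 0 5 4 4 2], max=5
Drop 3: O rot3 at col 4 lands with bottom-row=4; cleared 0 line(s) (total 0); column heights now [0 0 0 5 6 6 2], max=6
Drop 4: Z rot3 at col 4 lands with bottom-row=6; cleared 0 line(s) (total 0); column heights now [0 0 0 5 8 9 2], max=9
Drop 5: S rot0 at col 1 lands with bottom-row=4; cleared 0 line(s) (total 0); column heights now [0 5 6 6 8 9 2], max=9

Answer: .......
.......
.......
.....#.
....##.
....#..
..####.
.#####.
...###.
.....#.
.....##
.....#.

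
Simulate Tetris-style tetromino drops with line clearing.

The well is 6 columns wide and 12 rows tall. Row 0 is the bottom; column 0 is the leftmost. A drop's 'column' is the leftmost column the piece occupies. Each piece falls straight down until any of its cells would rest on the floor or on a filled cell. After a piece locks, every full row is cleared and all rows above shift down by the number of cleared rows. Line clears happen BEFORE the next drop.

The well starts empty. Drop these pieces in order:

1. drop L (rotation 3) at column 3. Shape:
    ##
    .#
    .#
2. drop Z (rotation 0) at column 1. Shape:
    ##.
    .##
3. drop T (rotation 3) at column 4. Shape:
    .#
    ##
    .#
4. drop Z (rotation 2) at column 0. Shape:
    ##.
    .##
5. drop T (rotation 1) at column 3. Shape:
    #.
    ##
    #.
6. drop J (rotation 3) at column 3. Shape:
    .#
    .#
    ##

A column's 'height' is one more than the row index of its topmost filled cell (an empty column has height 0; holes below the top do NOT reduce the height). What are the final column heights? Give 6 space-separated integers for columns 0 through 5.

Answer: 7 7 6 8 10 5

Derivation:
Drop 1: L rot3 at col 3 lands with bottom-row=0; cleared 0 line(s) (total 0); column heights now [0 0 0 3 3 0], max=3
Drop 2: Z rot0 at col 1 lands with bottom-row=3; cleared 0 line(s) (total 0); column heights now [0 5 5 4 3 0], max=5
Drop 3: T rot3 at col 4 lands with bottom-row=2; cleared 0 line(s) (total 0); column heights now [0 5 5 4 4 5], max=5
Drop 4: Z rot2 at col 0 lands with bottom-row=5; cleared 0 line(s) (total 0); column heights now [7 7 6 4 4 5], max=7
Drop 5: T rot1 at col 3 lands with bottom-row=4; cleared 0 line(s) (total 0); column heights now [7 7 6 7 6 5], max=7
Drop 6: J rot3 at col 3 lands with bottom-row=7; cleared 0 line(s) (total 0); column heights now [7 7 6 8 10 5], max=10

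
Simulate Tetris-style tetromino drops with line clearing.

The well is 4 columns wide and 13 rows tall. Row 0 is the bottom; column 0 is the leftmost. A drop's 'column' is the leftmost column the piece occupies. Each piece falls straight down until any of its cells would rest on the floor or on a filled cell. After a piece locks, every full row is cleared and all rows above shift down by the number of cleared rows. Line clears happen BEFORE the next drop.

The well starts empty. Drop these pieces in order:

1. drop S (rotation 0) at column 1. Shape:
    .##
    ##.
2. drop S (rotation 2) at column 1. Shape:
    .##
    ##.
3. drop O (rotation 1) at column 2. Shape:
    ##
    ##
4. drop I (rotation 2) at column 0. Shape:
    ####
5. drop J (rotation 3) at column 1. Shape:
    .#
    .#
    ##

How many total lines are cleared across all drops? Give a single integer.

Answer: 1

Derivation:
Drop 1: S rot0 at col 1 lands with bottom-row=0; cleared 0 line(s) (total 0); column heights now [0 1 2 2], max=2
Drop 2: S rot2 at col 1 lands with bottom-row=2; cleared 0 line(s) (total 0); column heights now [0 3 4 4], max=4
Drop 3: O rot1 at col 2 lands with bottom-row=4; cleared 0 line(s) (total 0); column heights now [0 3 6 6], max=6
Drop 4: I rot2 at col 0 lands with bottom-row=6; cleared 1 line(s) (total 1); column heights now [0 3 6 6], max=6
Drop 5: J rot3 at col 1 lands with bottom-row=6; cleared 0 line(s) (total 1); column heights now [0 7 9 6], max=9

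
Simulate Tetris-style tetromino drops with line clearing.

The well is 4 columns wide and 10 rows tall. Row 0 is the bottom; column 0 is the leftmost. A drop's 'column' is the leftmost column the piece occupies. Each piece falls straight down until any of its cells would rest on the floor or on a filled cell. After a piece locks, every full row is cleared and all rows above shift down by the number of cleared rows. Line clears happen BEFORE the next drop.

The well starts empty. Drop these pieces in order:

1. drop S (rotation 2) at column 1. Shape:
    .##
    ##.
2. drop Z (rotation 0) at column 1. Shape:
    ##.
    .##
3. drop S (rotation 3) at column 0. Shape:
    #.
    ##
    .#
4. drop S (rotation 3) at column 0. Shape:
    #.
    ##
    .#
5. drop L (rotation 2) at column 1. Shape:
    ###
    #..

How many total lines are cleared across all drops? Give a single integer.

Drop 1: S rot2 at col 1 lands with bottom-row=0; cleared 0 line(s) (total 0); column heights now [0 1 2 2], max=2
Drop 2: Z rot0 at col 1 lands with bottom-row=2; cleared 0 line(s) (total 0); column heights now [0 4 4 3], max=4
Drop 3: S rot3 at col 0 lands with bottom-row=4; cleared 0 line(s) (total 0); column heights now [7 6 4 3], max=7
Drop 4: S rot3 at col 0 lands with bottom-row=6; cleared 0 line(s) (total 0); column heights now [9 8 4 3], max=9
Drop 5: L rot2 at col 1 lands with bottom-row=8; cleared 0 line(s) (total 0); column heights now [9 10 10 10], max=10

Answer: 0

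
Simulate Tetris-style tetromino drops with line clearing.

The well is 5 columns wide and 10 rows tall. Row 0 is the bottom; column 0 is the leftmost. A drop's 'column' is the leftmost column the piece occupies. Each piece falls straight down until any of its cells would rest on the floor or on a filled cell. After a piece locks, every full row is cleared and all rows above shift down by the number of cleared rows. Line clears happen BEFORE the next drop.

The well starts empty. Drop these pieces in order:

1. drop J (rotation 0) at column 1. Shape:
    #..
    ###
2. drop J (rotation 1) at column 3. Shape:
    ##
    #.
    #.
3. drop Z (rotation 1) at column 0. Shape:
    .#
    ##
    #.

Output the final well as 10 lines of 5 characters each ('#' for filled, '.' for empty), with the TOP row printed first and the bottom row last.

Drop 1: J rot0 at col 1 lands with bottom-row=0; cleared 0 line(s) (total 0); column heights now [0 2 1 1 0], max=2
Drop 2: J rot1 at col 3 lands with bottom-row=1; cleared 0 line(s) (total 0); column heights now [0 2 1 4 4], max=4
Drop 3: Z rot1 at col 0 lands with bottom-row=1; cleared 0 line(s) (total 0); column heights now [3 4 1 4 4], max=4

Answer: .....
.....
.....
.....
.....
.....
.#.##
##.#.
##.#.
.###.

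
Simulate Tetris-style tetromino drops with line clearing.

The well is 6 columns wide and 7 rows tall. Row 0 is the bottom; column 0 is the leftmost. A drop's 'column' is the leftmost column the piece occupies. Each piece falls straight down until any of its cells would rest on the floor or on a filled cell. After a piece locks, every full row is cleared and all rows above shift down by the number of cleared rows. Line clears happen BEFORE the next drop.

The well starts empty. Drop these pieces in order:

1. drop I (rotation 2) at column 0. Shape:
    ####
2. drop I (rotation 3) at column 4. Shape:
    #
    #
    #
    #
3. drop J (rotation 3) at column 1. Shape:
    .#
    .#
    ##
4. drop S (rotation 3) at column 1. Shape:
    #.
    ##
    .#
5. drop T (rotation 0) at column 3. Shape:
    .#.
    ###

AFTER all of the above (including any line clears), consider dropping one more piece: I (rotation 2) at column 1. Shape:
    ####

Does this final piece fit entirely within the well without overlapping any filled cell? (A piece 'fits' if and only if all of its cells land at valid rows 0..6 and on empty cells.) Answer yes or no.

Drop 1: I rot2 at col 0 lands with bottom-row=0; cleared 0 line(s) (total 0); column heights now [1 1 1 1 0 0], max=1
Drop 2: I rot3 at col 4 lands with bottom-row=0; cleared 0 line(s) (total 0); column heights now [1 1 1 1 4 0], max=4
Drop 3: J rot3 at col 1 lands with bottom-row=1; cleared 0 line(s) (total 0); column heights now [1 2 4 1 4 0], max=4
Drop 4: S rot3 at col 1 lands with bottom-row=4; cleared 0 line(s) (total 0); column heights now [1 7 6 1 4 0], max=7
Drop 5: T rot0 at col 3 lands with bottom-row=4; cleared 0 line(s) (total 0); column heights now [1 7 6 5 6 5], max=7
Test piece I rot2 at col 1 (width 4): heights before test = [1 7 6 5 6 5]; fits = False

Answer: no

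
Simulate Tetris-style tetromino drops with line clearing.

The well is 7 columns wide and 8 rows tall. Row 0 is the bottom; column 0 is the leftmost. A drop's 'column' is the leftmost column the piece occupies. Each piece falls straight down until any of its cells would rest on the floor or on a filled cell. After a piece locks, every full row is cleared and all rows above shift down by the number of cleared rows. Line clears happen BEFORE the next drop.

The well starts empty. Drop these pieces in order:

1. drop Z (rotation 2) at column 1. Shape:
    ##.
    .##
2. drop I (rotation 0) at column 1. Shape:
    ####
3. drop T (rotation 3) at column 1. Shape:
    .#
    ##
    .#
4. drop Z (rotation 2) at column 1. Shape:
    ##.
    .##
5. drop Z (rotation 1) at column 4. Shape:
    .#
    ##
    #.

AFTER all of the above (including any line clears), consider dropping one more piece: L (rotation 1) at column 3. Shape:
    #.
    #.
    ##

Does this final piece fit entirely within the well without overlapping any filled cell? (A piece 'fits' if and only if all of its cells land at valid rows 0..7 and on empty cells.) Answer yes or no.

Answer: no

Derivation:
Drop 1: Z rot2 at col 1 lands with bottom-row=0; cleared 0 line(s) (total 0); column heights now [0 2 2 1 0 0 0], max=2
Drop 2: I rot0 at col 1 lands with bottom-row=2; cleared 0 line(s) (total 0); column heights now [0 3 3 3 3 0 0], max=3
Drop 3: T rot3 at col 1 lands with bottom-row=3; cleared 0 line(s) (total 0); column heights now [0 5 6 3 3 0 0], max=6
Drop 4: Z rot2 at col 1 lands with bottom-row=6; cleared 0 line(s) (total 0); column heights now [0 8 8 7 3 0 0], max=8
Drop 5: Z rot1 at col 4 lands with bottom-row=3; cleared 0 line(s) (total 0); column heights now [0 8 8 7 5 6 0], max=8
Test piece L rot1 at col 3 (width 2): heights before test = [0 8 8 7 5 6 0]; fits = False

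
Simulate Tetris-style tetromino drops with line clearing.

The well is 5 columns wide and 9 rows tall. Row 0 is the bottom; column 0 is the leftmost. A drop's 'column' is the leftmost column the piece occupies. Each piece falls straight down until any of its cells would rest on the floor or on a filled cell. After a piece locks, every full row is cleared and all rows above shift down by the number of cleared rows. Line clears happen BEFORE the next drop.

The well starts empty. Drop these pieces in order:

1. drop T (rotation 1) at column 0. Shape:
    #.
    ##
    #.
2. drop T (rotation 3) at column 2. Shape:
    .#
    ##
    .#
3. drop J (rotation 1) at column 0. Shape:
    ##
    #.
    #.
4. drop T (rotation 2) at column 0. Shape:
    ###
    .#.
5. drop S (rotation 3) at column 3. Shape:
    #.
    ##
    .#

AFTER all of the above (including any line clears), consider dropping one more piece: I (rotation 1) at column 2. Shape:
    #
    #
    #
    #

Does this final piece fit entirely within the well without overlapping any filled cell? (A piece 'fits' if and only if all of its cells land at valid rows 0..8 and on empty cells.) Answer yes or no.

Answer: no

Derivation:
Drop 1: T rot1 at col 0 lands with bottom-row=0; cleared 0 line(s) (total 0); column heights now [3 2 0 0 0], max=3
Drop 2: T rot3 at col 2 lands with bottom-row=0; cleared 0 line(s) (total 0); column heights now [3 2 2 3 0], max=3
Drop 3: J rot1 at col 0 lands with bottom-row=3; cleared 0 line(s) (total 0); column heights now [6 6 2 3 0], max=6
Drop 4: T rot2 at col 0 lands with bottom-row=6; cleared 0 line(s) (total 0); column heights now [8 8 8 3 0], max=8
Drop 5: S rot3 at col 3 lands with bottom-row=2; cleared 0 line(s) (total 0); column heights now [8 8 8 5 4], max=8
Test piece I rot1 at col 2 (width 1): heights before test = [8 8 8 5 4]; fits = False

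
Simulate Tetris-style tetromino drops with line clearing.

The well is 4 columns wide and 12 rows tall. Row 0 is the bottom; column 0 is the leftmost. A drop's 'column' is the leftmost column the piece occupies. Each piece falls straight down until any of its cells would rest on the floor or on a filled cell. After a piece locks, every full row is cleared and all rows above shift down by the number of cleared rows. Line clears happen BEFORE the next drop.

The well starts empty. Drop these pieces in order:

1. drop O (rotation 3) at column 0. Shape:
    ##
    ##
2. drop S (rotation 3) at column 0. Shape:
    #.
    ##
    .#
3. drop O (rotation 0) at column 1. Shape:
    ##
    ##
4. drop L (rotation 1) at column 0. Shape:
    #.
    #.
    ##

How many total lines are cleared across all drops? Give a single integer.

Drop 1: O rot3 at col 0 lands with bottom-row=0; cleared 0 line(s) (total 0); column heights now [2 2 0 0], max=2
Drop 2: S rot3 at col 0 lands with bottom-row=2; cleared 0 line(s) (total 0); column heights now [5 4 0 0], max=5
Drop 3: O rot0 at col 1 lands with bottom-row=4; cleared 0 line(s) (total 0); column heights now [5 6 6 0], max=6
Drop 4: L rot1 at col 0 lands with bottom-row=6; cleared 0 line(s) (total 0); column heights now [9 7 6 0], max=9

Answer: 0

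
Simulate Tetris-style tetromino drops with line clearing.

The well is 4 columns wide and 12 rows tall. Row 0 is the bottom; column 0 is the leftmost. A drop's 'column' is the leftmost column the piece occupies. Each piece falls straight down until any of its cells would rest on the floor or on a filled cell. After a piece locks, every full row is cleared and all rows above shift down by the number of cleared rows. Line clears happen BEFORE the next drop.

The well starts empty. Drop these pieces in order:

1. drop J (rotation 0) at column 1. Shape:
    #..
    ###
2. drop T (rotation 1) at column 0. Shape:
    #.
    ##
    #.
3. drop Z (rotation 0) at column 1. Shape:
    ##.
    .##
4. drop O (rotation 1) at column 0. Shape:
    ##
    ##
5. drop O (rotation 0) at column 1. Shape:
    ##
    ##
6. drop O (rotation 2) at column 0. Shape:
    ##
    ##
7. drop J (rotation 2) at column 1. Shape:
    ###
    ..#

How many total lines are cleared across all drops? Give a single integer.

Answer: 1

Derivation:
Drop 1: J rot0 at col 1 lands with bottom-row=0; cleared 0 line(s) (total 0); column heights now [0 2 1 1], max=2
Drop 2: T rot1 at col 0 lands with bottom-row=1; cleared 0 line(s) (total 0); column heights now [4 3 1 1], max=4
Drop 3: Z rot0 at col 1 lands with bottom-row=2; cleared 1 line(s) (total 1); column heights now [3 3 3 1], max=3
Drop 4: O rot1 at col 0 lands with bottom-row=3; cleared 0 line(s) (total 1); column heights now [5 5 3 1], max=5
Drop 5: O rot0 at col 1 lands with bottom-row=5; cleared 0 line(s) (total 1); column heights now [5 7 7 1], max=7
Drop 6: O rot2 at col 0 lands with bottom-row=7; cleared 0 line(s) (total 1); column heights now [9 9 7 1], max=9
Drop 7: J rot2 at col 1 lands with bottom-row=8; cleared 0 line(s) (total 1); column heights now [9 10 10 10], max=10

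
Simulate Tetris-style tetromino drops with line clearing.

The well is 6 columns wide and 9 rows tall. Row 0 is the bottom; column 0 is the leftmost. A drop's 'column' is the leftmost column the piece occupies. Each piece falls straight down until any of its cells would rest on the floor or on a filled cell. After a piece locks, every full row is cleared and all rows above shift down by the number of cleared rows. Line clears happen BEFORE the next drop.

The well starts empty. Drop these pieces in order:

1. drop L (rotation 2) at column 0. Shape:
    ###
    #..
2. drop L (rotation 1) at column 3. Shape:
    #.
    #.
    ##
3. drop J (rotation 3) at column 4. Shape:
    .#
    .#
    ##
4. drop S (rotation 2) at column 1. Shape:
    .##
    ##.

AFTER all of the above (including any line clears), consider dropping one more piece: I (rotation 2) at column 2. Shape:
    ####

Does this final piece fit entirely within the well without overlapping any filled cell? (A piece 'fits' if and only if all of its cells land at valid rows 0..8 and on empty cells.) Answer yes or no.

Answer: yes

Derivation:
Drop 1: L rot2 at col 0 lands with bottom-row=0; cleared 0 line(s) (total 0); column heights now [2 2 2 0 0 0], max=2
Drop 2: L rot1 at col 3 lands with bottom-row=0; cleared 0 line(s) (total 0); column heights now [2 2 2 3 1 0], max=3
Drop 3: J rot3 at col 4 lands with bottom-row=1; cleared 1 line(s) (total 1); column heights now [1 0 0 2 1 3], max=3
Drop 4: S rot2 at col 1 lands with bottom-row=1; cleared 0 line(s) (total 1); column heights now [1 2 3 3 1 3], max=3
Test piece I rot2 at col 2 (width 4): heights before test = [1 2 3 3 1 3]; fits = True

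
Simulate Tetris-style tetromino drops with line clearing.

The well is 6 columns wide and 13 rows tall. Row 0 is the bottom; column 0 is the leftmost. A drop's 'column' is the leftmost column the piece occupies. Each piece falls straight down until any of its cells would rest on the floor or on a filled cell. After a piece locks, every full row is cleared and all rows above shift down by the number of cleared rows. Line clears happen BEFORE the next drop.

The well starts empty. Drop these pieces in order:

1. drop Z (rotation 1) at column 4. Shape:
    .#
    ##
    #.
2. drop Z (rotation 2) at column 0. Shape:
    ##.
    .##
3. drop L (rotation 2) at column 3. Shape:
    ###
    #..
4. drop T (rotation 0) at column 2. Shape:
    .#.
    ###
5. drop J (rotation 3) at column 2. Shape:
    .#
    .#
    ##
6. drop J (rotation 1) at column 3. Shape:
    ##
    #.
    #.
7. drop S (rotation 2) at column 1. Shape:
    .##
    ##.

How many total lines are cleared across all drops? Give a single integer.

Drop 1: Z rot1 at col 4 lands with bottom-row=0; cleared 0 line(s) (total 0); column heights now [0 0 0 0 2 3], max=3
Drop 2: Z rot2 at col 0 lands with bottom-row=0; cleared 0 line(s) (total 0); column heights now [2 2 1 0 2 3], max=3
Drop 3: L rot2 at col 3 lands with bottom-row=2; cleared 0 line(s) (total 0); column heights now [2 2 1 4 4 4], max=4
Drop 4: T rot0 at col 2 lands with bottom-row=4; cleared 0 line(s) (total 0); column heights now [2 2 5 6 5 4], max=6
Drop 5: J rot3 at col 2 lands with bottom-row=6; cleared 0 line(s) (total 0); column heights now [2 2 7 9 5 4], max=9
Drop 6: J rot1 at col 3 lands with bottom-row=9; cleared 0 line(s) (total 0); column heights now [2 2 7 12 12 4], max=12
Drop 7: S rot2 at col 1 lands with bottom-row=11; cleared 0 line(s) (total 0); column heights now [2 12 13 13 12 4], max=13

Answer: 0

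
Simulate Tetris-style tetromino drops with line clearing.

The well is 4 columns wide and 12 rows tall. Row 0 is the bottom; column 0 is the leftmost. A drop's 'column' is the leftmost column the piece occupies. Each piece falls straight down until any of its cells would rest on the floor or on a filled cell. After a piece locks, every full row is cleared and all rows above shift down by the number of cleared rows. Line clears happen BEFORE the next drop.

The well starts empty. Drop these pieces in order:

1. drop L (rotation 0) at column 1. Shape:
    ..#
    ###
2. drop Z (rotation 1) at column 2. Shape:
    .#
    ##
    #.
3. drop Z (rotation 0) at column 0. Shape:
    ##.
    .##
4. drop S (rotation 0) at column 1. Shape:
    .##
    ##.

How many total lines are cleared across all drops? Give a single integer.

Drop 1: L rot0 at col 1 lands with bottom-row=0; cleared 0 line(s) (total 0); column heights now [0 1 1 2], max=2
Drop 2: Z rot1 at col 2 lands with bottom-row=1; cleared 0 line(s) (total 0); column heights now [0 1 3 4], max=4
Drop 3: Z rot0 at col 0 lands with bottom-row=3; cleared 0 line(s) (total 0); column heights now [5 5 4 4], max=5
Drop 4: S rot0 at col 1 lands with bottom-row=5; cleared 0 line(s) (total 0); column heights now [5 6 7 7], max=7

Answer: 0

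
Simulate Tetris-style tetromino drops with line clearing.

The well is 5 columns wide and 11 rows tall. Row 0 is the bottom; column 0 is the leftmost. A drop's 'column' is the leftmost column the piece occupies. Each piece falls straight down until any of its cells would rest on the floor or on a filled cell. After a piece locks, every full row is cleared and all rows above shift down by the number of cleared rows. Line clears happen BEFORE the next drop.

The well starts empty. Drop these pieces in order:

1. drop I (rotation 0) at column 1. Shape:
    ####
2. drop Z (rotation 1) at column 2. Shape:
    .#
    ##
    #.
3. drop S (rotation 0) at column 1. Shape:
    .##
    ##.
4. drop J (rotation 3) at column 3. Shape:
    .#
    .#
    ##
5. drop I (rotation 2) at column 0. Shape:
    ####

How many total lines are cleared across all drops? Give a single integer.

Drop 1: I rot0 at col 1 lands with bottom-row=0; cleared 0 line(s) (total 0); column heights now [0 1 1 1 1], max=1
Drop 2: Z rot1 at col 2 lands with bottom-row=1; cleared 0 line(s) (total 0); column heights now [0 1 3 4 1], max=4
Drop 3: S rot0 at col 1 lands with bottom-row=3; cleared 0 line(s) (total 0); column heights now [0 4 5 5 1], max=5
Drop 4: J rot3 at col 3 lands with bottom-row=5; cleared 0 line(s) (total 0); column heights now [0 4 5 6 8], max=8
Drop 5: I rot2 at col 0 lands with bottom-row=6; cleared 1 line(s) (total 1); column heights now [0 4 5 6 7], max=7

Answer: 1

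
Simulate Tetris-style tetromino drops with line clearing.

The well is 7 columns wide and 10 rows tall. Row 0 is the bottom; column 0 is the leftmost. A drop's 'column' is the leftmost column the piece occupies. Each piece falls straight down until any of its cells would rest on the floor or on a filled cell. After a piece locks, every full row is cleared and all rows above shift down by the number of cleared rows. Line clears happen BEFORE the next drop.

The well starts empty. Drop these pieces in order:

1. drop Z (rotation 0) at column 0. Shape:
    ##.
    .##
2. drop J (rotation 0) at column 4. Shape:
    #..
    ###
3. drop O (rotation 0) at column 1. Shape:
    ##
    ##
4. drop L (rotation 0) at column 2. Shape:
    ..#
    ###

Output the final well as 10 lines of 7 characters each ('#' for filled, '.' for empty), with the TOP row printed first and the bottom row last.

Answer: .......
.......
.......
.......
....#..
..###..
.##....
.##....
##..#..
.##.###

Derivation:
Drop 1: Z rot0 at col 0 lands with bottom-row=0; cleared 0 line(s) (total 0); column heights now [2 2 1 0 0 0 0], max=2
Drop 2: J rot0 at col 4 lands with bottom-row=0; cleared 0 line(s) (total 0); column heights now [2 2 1 0 2 1 1], max=2
Drop 3: O rot0 at col 1 lands with bottom-row=2; cleared 0 line(s) (total 0); column heights now [2 4 4 0 2 1 1], max=4
Drop 4: L rot0 at col 2 lands with bottom-row=4; cleared 0 line(s) (total 0); column heights now [2 4 5 5 6 1 1], max=6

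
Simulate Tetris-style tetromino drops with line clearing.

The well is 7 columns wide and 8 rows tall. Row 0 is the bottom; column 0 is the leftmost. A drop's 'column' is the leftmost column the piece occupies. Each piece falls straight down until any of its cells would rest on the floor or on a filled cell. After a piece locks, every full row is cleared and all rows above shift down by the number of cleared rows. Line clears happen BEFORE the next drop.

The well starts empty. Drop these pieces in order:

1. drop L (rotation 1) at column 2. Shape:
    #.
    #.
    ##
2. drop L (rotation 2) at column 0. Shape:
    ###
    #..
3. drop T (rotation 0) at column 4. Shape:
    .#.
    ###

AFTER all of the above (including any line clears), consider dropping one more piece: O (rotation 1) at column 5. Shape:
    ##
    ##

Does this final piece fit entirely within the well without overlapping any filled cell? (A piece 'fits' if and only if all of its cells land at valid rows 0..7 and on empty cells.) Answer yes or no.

Answer: yes

Derivation:
Drop 1: L rot1 at col 2 lands with bottom-row=0; cleared 0 line(s) (total 0); column heights now [0 0 3 1 0 0 0], max=3
Drop 2: L rot2 at col 0 lands with bottom-row=2; cleared 0 line(s) (total 0); column heights now [4 4 4 1 0 0 0], max=4
Drop 3: T rot0 at col 4 lands with bottom-row=0; cleared 0 line(s) (total 0); column heights now [4 4 4 1 1 2 1], max=4
Test piece O rot1 at col 5 (width 2): heights before test = [4 4 4 1 1 2 1]; fits = True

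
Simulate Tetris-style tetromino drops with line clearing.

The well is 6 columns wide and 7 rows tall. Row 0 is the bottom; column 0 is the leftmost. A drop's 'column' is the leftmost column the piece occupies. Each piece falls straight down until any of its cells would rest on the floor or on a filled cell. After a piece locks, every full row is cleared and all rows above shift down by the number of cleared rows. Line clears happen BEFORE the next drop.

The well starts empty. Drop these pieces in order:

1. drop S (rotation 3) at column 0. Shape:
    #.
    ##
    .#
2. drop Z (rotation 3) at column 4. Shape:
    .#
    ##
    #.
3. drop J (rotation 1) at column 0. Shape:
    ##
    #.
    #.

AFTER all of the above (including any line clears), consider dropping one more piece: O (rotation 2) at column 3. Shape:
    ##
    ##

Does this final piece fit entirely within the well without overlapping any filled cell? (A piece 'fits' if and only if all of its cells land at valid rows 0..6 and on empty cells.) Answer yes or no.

Answer: yes

Derivation:
Drop 1: S rot3 at col 0 lands with bottom-row=0; cleared 0 line(s) (total 0); column heights now [3 2 0 0 0 0], max=3
Drop 2: Z rot3 at col 4 lands with bottom-row=0; cleared 0 line(s) (total 0); column heights now [3 2 0 0 2 3], max=3
Drop 3: J rot1 at col 0 lands with bottom-row=3; cleared 0 line(s) (total 0); column heights now [6 6 0 0 2 3], max=6
Test piece O rot2 at col 3 (width 2): heights before test = [6 6 0 0 2 3]; fits = True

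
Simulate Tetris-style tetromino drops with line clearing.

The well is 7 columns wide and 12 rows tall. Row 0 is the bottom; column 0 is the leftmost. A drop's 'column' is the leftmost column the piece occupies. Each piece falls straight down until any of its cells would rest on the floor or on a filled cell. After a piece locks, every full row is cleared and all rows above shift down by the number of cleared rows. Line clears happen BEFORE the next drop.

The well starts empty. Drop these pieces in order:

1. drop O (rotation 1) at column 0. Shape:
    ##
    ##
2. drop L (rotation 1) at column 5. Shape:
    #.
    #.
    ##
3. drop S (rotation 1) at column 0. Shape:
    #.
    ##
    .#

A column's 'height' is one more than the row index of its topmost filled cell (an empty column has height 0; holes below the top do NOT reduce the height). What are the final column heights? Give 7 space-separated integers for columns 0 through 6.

Answer: 5 4 0 0 0 3 1

Derivation:
Drop 1: O rot1 at col 0 lands with bottom-row=0; cleared 0 line(s) (total 0); column heights now [2 2 0 0 0 0 0], max=2
Drop 2: L rot1 at col 5 lands with bottom-row=0; cleared 0 line(s) (total 0); column heights now [2 2 0 0 0 3 1], max=3
Drop 3: S rot1 at col 0 lands with bottom-row=2; cleared 0 line(s) (total 0); column heights now [5 4 0 0 0 3 1], max=5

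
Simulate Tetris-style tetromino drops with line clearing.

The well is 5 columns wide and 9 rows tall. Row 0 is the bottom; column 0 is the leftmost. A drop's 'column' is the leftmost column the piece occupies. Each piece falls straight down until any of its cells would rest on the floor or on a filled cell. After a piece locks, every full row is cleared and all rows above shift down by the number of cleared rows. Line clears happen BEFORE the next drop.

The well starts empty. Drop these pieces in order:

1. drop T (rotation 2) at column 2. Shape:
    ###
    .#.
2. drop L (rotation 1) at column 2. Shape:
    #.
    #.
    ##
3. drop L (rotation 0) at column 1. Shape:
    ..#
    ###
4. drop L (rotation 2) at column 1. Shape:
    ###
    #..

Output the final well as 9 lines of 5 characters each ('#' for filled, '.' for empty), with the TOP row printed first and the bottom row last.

Answer: .....
.###.
.#.#.
.###.
..#..
..#..
..##.
..###
...#.

Derivation:
Drop 1: T rot2 at col 2 lands with bottom-row=0; cleared 0 line(s) (total 0); column heights now [0 0 2 2 2], max=2
Drop 2: L rot1 at col 2 lands with bottom-row=2; cleared 0 line(s) (total 0); column heights now [0 0 5 3 2], max=5
Drop 3: L rot0 at col 1 lands with bottom-row=5; cleared 0 line(s) (total 0); column heights now [0 6 6 7 2], max=7
Drop 4: L rot2 at col 1 lands with bottom-row=6; cleared 0 line(s) (total 0); column heights now [0 8 8 8 2], max=8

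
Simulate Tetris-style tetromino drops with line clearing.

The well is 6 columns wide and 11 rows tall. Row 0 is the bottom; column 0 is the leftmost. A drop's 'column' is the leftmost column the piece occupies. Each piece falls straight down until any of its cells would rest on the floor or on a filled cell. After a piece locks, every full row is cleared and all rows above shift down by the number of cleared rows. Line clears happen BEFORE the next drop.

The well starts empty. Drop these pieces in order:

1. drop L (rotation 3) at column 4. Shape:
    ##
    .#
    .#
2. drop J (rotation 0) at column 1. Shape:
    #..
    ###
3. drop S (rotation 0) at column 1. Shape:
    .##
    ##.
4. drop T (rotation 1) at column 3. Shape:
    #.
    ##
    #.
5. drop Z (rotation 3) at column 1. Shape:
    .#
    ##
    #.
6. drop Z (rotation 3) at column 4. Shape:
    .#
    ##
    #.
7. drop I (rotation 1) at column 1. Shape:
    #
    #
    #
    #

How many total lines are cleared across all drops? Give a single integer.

Drop 1: L rot3 at col 4 lands with bottom-row=0; cleared 0 line(s) (total 0); column heights now [0 0 0 0 3 3], max=3
Drop 2: J rot0 at col 1 lands with bottom-row=0; cleared 0 line(s) (total 0); column heights now [0 2 1 1 3 3], max=3
Drop 3: S rot0 at col 1 lands with bottom-row=2; cleared 0 line(s) (total 0); column heights now [0 3 4 4 3 3], max=4
Drop 4: T rot1 at col 3 lands with bottom-row=4; cleared 0 line(s) (total 0); column heights now [0 3 4 7 6 3], max=7
Drop 5: Z rot3 at col 1 lands with bottom-row=3; cleared 0 line(s) (total 0); column heights now [0 5 6 7 6 3], max=7
Drop 6: Z rot3 at col 4 lands with bottom-row=6; cleared 0 line(s) (total 0); column heights now [0 5 6 7 8 9], max=9
Drop 7: I rot1 at col 1 lands with bottom-row=5; cleared 0 line(s) (total 0); column heights now [0 9 6 7 8 9], max=9

Answer: 0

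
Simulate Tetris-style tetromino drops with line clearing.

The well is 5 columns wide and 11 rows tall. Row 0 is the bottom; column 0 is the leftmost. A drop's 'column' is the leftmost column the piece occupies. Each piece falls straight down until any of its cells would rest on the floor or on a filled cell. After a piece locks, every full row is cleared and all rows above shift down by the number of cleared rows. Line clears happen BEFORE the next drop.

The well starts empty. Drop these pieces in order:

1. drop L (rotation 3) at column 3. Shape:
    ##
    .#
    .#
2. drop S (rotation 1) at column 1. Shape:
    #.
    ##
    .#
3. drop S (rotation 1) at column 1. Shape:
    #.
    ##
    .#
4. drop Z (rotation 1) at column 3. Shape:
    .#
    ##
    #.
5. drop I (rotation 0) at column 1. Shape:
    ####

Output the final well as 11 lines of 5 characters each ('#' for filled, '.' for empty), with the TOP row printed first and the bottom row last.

Answer: .....
.....
.....
.....
.####
....#
.#.##
.###.
.####
.##.#
..#.#

Derivation:
Drop 1: L rot3 at col 3 lands with bottom-row=0; cleared 0 line(s) (total 0); column heights now [0 0 0 3 3], max=3
Drop 2: S rot1 at col 1 lands with bottom-row=0; cleared 0 line(s) (total 0); column heights now [0 3 2 3 3], max=3
Drop 3: S rot1 at col 1 lands with bottom-row=2; cleared 0 line(s) (total 0); column heights now [0 5 4 3 3], max=5
Drop 4: Z rot1 at col 3 lands with bottom-row=3; cleared 0 line(s) (total 0); column heights now [0 5 4 5 6], max=6
Drop 5: I rot0 at col 1 lands with bottom-row=6; cleared 0 line(s) (total 0); column heights now [0 7 7 7 7], max=7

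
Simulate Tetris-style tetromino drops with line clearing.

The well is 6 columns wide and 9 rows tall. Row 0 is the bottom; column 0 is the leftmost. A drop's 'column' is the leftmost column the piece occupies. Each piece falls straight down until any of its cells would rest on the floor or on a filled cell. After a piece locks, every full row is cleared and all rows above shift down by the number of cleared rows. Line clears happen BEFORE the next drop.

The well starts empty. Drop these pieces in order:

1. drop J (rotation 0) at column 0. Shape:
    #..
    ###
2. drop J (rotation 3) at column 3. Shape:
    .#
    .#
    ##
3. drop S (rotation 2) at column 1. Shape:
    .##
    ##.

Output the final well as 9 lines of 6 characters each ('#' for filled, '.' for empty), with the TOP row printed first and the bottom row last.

Drop 1: J rot0 at col 0 lands with bottom-row=0; cleared 0 line(s) (total 0); column heights now [2 1 1 0 0 0], max=2
Drop 2: J rot3 at col 3 lands with bottom-row=0; cleared 0 line(s) (total 0); column heights now [2 1 1 1 3 0], max=3
Drop 3: S rot2 at col 1 lands with bottom-row=1; cleared 0 line(s) (total 0); column heights now [2 2 3 3 3 0], max=3

Answer: ......
......
......
......
......
......
..###.
###.#.
#####.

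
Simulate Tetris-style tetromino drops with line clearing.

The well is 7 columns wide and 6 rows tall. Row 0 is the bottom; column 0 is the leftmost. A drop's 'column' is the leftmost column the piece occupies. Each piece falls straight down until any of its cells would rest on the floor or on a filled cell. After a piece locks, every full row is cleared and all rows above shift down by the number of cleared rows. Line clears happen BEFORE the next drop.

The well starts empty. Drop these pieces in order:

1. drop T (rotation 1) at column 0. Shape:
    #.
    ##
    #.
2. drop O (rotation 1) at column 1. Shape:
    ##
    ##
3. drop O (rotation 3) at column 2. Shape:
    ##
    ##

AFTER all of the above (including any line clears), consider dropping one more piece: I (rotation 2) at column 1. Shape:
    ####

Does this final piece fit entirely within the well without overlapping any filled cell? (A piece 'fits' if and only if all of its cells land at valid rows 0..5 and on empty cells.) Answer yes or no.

Drop 1: T rot1 at col 0 lands with bottom-row=0; cleared 0 line(s) (total 0); column heights now [3 2 0 0 0 0 0], max=3
Drop 2: O rot1 at col 1 lands with bottom-row=2; cleared 0 line(s) (total 0); column heights now [3 4 4 0 0 0 0], max=4
Drop 3: O rot3 at col 2 lands with bottom-row=4; cleared 0 line(s) (total 0); column heights now [3 4 6 6 0 0 0], max=6
Test piece I rot2 at col 1 (width 4): heights before test = [3 4 6 6 0 0 0]; fits = False

Answer: no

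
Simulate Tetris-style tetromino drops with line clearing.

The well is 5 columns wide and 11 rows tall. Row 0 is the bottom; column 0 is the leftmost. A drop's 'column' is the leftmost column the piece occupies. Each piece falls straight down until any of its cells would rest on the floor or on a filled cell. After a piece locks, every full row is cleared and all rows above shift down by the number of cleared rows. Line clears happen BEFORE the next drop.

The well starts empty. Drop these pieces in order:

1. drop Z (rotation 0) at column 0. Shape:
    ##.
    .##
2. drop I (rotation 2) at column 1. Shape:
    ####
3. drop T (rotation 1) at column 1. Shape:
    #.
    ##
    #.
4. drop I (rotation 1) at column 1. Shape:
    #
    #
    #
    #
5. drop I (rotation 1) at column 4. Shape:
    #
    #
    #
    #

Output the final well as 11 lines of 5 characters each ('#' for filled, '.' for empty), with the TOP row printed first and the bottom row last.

Drop 1: Z rot0 at col 0 lands with bottom-row=0; cleared 0 line(s) (total 0); column heights now [2 2 1 0 0], max=2
Drop 2: I rot2 at col 1 lands with bottom-row=2; cleared 0 line(s) (total 0); column heights now [2 3 3 3 3], max=3
Drop 3: T rot1 at col 1 lands with bottom-row=3; cleared 0 line(s) (total 0); column heights now [2 6 5 3 3], max=6
Drop 4: I rot1 at col 1 lands with bottom-row=6; cleared 0 line(s) (total 0); column heights now [2 10 5 3 3], max=10
Drop 5: I rot1 at col 4 lands with bottom-row=3; cleared 0 line(s) (total 0); column heights now [2 10 5 3 7], max=10

Answer: .....
.#...
.#...
.#...
.#..#
.#..#
.##.#
.#..#
.####
##...
.##..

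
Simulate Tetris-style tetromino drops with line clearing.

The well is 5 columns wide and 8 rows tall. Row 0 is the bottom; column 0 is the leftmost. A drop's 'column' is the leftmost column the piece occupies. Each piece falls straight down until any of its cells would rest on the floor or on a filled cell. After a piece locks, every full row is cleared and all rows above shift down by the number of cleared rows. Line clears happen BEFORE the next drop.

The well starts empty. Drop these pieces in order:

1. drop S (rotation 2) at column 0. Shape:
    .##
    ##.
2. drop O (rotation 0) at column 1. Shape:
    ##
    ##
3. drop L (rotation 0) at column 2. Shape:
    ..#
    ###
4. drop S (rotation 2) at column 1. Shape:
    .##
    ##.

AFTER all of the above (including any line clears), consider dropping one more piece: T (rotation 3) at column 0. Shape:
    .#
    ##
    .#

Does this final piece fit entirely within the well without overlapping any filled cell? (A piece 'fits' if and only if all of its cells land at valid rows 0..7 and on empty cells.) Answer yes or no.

Drop 1: S rot2 at col 0 lands with bottom-row=0; cleared 0 line(s) (total 0); column heights now [1 2 2 0 0], max=2
Drop 2: O rot0 at col 1 lands with bottom-row=2; cleared 0 line(s) (total 0); column heights now [1 4 4 0 0], max=4
Drop 3: L rot0 at col 2 lands with bottom-row=4; cleared 0 line(s) (total 0); column heights now [1 4 5 5 6], max=6
Drop 4: S rot2 at col 1 lands with bottom-row=5; cleared 0 line(s) (total 0); column heights now [1 6 7 7 6], max=7
Test piece T rot3 at col 0 (width 2): heights before test = [1 6 7 7 6]; fits = False

Answer: no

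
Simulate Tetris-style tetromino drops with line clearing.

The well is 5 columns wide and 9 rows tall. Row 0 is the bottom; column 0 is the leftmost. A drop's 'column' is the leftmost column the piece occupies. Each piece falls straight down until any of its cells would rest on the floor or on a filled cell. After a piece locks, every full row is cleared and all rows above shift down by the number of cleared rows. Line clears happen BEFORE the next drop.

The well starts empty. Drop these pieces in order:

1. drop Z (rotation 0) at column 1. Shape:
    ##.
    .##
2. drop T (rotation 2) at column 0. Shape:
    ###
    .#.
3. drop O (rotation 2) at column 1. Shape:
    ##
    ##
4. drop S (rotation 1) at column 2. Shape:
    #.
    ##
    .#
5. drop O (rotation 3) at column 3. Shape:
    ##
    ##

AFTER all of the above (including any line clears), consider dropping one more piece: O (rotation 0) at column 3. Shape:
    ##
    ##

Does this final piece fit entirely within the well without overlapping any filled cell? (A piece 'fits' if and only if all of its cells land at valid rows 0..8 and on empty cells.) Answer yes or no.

Drop 1: Z rot0 at col 1 lands with bottom-row=0; cleared 0 line(s) (total 0); column heights now [0 2 2 1 0], max=2
Drop 2: T rot2 at col 0 lands with bottom-row=2; cleared 0 line(s) (total 0); column heights now [4 4 4 1 0], max=4
Drop 3: O rot2 at col 1 lands with bottom-row=4; cleared 0 line(s) (total 0); column heights now [4 6 6 1 0], max=6
Drop 4: S rot1 at col 2 lands with bottom-row=5; cleared 0 line(s) (total 0); column heights now [4 6 8 7 0], max=8
Drop 5: O rot3 at col 3 lands with bottom-row=7; cleared 0 line(s) (total 0); column heights now [4 6 8 9 9], max=9
Test piece O rot0 at col 3 (width 2): heights before test = [4 6 8 9 9]; fits = False

Answer: no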